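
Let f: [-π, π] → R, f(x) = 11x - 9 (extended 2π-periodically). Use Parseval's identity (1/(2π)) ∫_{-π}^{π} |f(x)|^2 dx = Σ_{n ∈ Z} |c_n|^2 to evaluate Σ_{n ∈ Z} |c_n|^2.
Σ |c_n|^2 = 121π^2/3 + 81

Expand and integrate term by term over [-π, π]:
  ∫ (11x)^2 dx = 121·(2π^3/3); ∫ 2·11·(-9)·x dx = 0 (odd integrand); ∫ (-9)^2 dx = 81·2π.
So (1/(2π)) ∫_{-π}^{π} (11x - 9)^2 dx = 121π^2/3 + 81 = 121π^2/3 + 81.
Parseval ⇒ Σ |c_n|^2 = 121π^2/3 + 81.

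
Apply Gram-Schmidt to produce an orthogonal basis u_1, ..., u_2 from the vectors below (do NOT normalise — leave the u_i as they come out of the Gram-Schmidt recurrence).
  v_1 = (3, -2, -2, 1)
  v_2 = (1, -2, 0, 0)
Orthogonal basis:
  u_1 = (3, -2, -2, 1)
  u_2 = (-1/6, -11/9, 7/9, -7/18)

Apply the Gram-Schmidt recurrence
  u_1 = v_1
  u_i = v_i − Σ_{j<i} ((v_i · u_j) / (u_j · u_j)) · u_j.

Step by step this gives:
  u_1 = (3, -2, -2, 1)
  u_2 = (-1/6, -11/9, 7/9, -7/18)

Orthogonality check:
  u_2 · u_1 = 0 (should be 0)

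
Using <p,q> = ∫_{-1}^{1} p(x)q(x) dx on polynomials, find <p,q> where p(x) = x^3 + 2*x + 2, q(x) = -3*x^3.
<p,q> = -114/35

Expand the product: p(x)·q(x) = -3*x^6 - 6*x^4 - 6*x^3.
∫_{-1}^{1} of each monomial x^k gives [2/(k+1) if k even, 0 if k odd]. Integrating term-by-term (or equivalently evaluating the antiderivative F(x) = -3*x^7/7 - 6*x^5/5 - 3*x^4/2 at the endpoints):
  F(1) − F(−1) = -219/70 − (9/70) = -114/35.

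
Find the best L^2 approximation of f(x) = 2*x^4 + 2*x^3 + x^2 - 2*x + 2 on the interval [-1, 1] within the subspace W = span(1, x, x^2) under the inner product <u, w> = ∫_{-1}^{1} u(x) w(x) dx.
g(x) = 19*x^2/7 - 4*x/5 + 64/35

The best approximation g ∈ W is the orthogonal projection of f onto W. Writing g = a_0 + a_1 x + a_2 x^2, the coefficients solve the normal equations G · a = b where
  G_{ij} = <φ_i, φ_j> and b_i = <f, φ_i>, with φ_0 = 1, φ_1 = x, φ_2 = x^2.
G =
  [2, 0, 2/3]
  [0, 2/3, 0]
  [2/3, 0, 2/5],
b = (82/15, -8/15, 242/105).
Solving gives a_0 = 64/35, a_1 = -4/5, a_2 = 19/7, so
  g(x) = 19*x^2/7 - 4*x/5 + 64/35.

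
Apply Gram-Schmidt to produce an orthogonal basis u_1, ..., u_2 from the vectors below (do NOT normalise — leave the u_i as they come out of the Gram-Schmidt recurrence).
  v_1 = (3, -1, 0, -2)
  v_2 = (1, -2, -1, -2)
Orthogonal basis:
  u_1 = (3, -1, 0, -2)
  u_2 = (-13/14, -19/14, -1, -5/7)

Apply the Gram-Schmidt recurrence
  u_1 = v_1
  u_i = v_i − Σ_{j<i} ((v_i · u_j) / (u_j · u_j)) · u_j.

Step by step this gives:
  u_1 = (3, -1, 0, -2)
  u_2 = (-13/14, -19/14, -1, -5/7)

Orthogonality check:
  u_2 · u_1 = 0 (should be 0)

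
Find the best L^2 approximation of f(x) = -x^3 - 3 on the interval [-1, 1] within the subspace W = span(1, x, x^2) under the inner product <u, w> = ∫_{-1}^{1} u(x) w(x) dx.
g(x) = -3*x/5 - 3

The best approximation g ∈ W is the orthogonal projection of f onto W. Writing g = a_0 + a_1 x + a_2 x^2, the coefficients solve the normal equations G · a = b where
  G_{ij} = <φ_i, φ_j> and b_i = <f, φ_i>, with φ_0 = 1, φ_1 = x, φ_2 = x^2.
G =
  [2, 0, 2/3]
  [0, 2/3, 0]
  [2/3, 0, 2/5],
b = (-6, -2/5, -2).
Solving gives a_0 = -3, a_1 = -3/5, a_2 = 0, so
  g(x) = -3*x/5 - 3.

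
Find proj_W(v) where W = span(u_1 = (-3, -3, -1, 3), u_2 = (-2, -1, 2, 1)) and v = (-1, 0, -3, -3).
proj_W(v) = (53/45, 23/90, -31/15, -23/90)

Set up U = [u_1 | ... | u_2] ∈ R^(4×2). The projector onto W = col(U) is P = U (U^T U)^(-1) U^T.
Compute U^T U =
  [28, 10]
  [10, 10],
and U^T v = (-3, -7).
Solve U^T U · c = U^T v for the coefficients: c = (2/9, -83/90). The projection is proj_W(v) = U c.
Check: (v - proj_W(v)) · u_1 = 0  (should be 0).
Check: (v - proj_W(v)) · u_2 = 0  (should be 0).
Result: proj_W(v) = (53/45, 23/90, -31/15, -23/90).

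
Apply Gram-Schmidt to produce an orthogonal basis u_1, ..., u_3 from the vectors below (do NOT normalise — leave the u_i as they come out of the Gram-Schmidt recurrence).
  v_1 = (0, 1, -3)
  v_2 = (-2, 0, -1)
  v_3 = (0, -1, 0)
Orthogonal basis:
  u_1 = (0, 1, -3)
  u_2 = (-2, -3/10, -1/10)
  u_3 = (6/41, -36/41, -12/41)

Apply the Gram-Schmidt recurrence
  u_1 = v_1
  u_i = v_i − Σ_{j<i} ((v_i · u_j) / (u_j · u_j)) · u_j.

Step by step this gives:
  u_1 = (0, 1, -3)
  u_2 = (-2, -3/10, -1/10)
  u_3 = (6/41, -36/41, -12/41)

Orthogonality check:
  u_2 · u_1 = 0 (should be 0)
  u_3 · u_1 = 0 (should be 0)
  u_3 · u_2 = 0 (should be 0)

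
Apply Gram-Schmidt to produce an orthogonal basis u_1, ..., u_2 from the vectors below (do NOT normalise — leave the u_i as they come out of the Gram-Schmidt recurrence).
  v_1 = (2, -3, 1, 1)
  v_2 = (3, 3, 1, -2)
Orthogonal basis:
  u_1 = (2, -3, 1, 1)
  u_2 = (53/15, 11/5, 19/15, -26/15)

Apply the Gram-Schmidt recurrence
  u_1 = v_1
  u_i = v_i − Σ_{j<i} ((v_i · u_j) / (u_j · u_j)) · u_j.

Step by step this gives:
  u_1 = (2, -3, 1, 1)
  u_2 = (53/15, 11/5, 19/15, -26/15)

Orthogonality check:
  u_2 · u_1 = 0 (should be 0)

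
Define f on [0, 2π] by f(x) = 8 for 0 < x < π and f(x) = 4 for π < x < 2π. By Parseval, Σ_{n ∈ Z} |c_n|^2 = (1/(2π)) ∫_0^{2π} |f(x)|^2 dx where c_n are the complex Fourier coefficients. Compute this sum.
Σ |c_n|^2 = 40

Parseval equates the L^2 energy of f (normalised by 1/(2π)) with the ℓ^2 sum of its Fourier coefficients: (1/(2π)) ∫_0^{2π} |f|^2 = Σ |c_n|^2.
Compute the left side: (1/(2π)) [∫_0^π 8^2 dx + ∫_π^{2π} 4^2 dx] = (1/(2π)) · (64π + 16π) = (64 + 16)/2 = 40.
So Σ_{n ∈ Z} |c_n|^2 = 40.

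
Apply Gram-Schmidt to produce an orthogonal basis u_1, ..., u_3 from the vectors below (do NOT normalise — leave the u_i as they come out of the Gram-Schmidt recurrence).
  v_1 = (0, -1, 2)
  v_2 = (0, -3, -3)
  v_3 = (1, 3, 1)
Orthogonal basis:
  u_1 = (0, -1, 2)
  u_2 = (0, -18/5, -9/5)
  u_3 = (1, 0, 0)

Apply the Gram-Schmidt recurrence
  u_1 = v_1
  u_i = v_i − Σ_{j<i} ((v_i · u_j) / (u_j · u_j)) · u_j.

Step by step this gives:
  u_1 = (0, -1, 2)
  u_2 = (0, -18/5, -9/5)
  u_3 = (1, 0, 0)

Orthogonality check:
  u_2 · u_1 = 0 (should be 0)
  u_3 · u_1 = 0 (should be 0)
  u_3 · u_2 = 0 (should be 0)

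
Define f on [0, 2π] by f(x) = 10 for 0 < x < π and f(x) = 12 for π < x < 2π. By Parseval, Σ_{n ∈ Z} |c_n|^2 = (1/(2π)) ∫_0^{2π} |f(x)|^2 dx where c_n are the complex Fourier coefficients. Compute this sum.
Σ |c_n|^2 = 122

Parseval equates the L^2 energy of f (normalised by 1/(2π)) with the ℓ^2 sum of its Fourier coefficients: (1/(2π)) ∫_0^{2π} |f|^2 = Σ |c_n|^2.
Compute the left side: (1/(2π)) [∫_0^π 10^2 dx + ∫_π^{2π} 12^2 dx] = (1/(2π)) · (100π + 144π) = (100 + 144)/2 = 122.
So Σ_{n ∈ Z} |c_n|^2 = 122.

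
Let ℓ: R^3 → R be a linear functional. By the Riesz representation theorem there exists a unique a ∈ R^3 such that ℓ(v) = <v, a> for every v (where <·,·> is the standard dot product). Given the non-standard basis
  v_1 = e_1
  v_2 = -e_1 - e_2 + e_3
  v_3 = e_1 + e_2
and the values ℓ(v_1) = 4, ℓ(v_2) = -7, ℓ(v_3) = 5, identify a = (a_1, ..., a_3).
a = (4, 1, -2)

Write a = (a_1, ..., a_3) in the standard basis. For each basis vector v_i, ℓ(v_i) = <v_i, a> is a linear equation in the a_j's. Collect the n equations into a matrix system V a = ℓ, where row i of V is v_i (expressed in the standard basis). Since V is invertible (lower-triangular with 1s on the diagonal, up to permutation), solve by back-substitution:
  V =
[[1, 0, 0],
 [-1, -1, 1],
 [1, 1, 0]]
  V a = (4, -7, 5)
Solving gives a = (4, 1, -2).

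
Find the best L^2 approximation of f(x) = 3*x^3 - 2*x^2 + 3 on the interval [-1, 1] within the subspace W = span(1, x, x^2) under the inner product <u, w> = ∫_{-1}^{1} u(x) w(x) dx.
g(x) = -2*x^2 + 9*x/5 + 3

The best approximation g ∈ W is the orthogonal projection of f onto W. Writing g = a_0 + a_1 x + a_2 x^2, the coefficients solve the normal equations G · a = b where
  G_{ij} = <φ_i, φ_j> and b_i = <f, φ_i>, with φ_0 = 1, φ_1 = x, φ_2 = x^2.
G =
  [2, 0, 2/3]
  [0, 2/3, 0]
  [2/3, 0, 2/5],
b = (14/3, 6/5, 6/5).
Solving gives a_0 = 3, a_1 = 9/5, a_2 = -2, so
  g(x) = -2*x^2 + 9*x/5 + 3.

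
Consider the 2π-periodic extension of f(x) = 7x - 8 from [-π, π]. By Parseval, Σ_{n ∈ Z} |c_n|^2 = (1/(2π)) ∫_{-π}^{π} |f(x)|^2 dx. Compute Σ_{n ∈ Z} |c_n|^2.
Σ |c_n|^2 = 49π^2/3 + 64

Expand and integrate term by term over [-π, π]:
  ∫ (7x)^2 dx = 49·(2π^3/3); ∫ 2·7·(-8)·x dx = 0 (odd integrand); ∫ (-8)^2 dx = 64·2π.
So (1/(2π)) ∫_{-π}^{π} (7x - 8)^2 dx = 49π^2/3 + 64 = 49π^2/3 + 64.
Parseval ⇒ Σ |c_n|^2 = 49π^2/3 + 64.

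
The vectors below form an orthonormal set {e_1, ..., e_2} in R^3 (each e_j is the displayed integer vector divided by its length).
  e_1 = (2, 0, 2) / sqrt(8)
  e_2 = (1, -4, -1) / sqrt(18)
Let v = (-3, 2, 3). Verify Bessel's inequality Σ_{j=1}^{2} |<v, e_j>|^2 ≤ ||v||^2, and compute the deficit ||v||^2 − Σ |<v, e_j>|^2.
Σ |<v, e_j>|^2 = 98/9; ||v||^2 = 22; deficit = 100/9

Write each e_j = u_j / sqrt(<u_j, u_j>) where u_j is the displayed integer vector. Then <v, e_j> = <v, u_j> / sqrt(<u_j, u_j>), so |<v, e_j>|^2 = <v, u_j>^2 / <u_j, u_j>.
Coefficients: <v, e_1> = 0/sqrt(8), <v, e_2> = -14/sqrt(18).
Square and sum: Σ |<v, e_j>|^2 = 98/9.
Compute ||v||^2 = v·v = 22.
Deficit = 22 − 98/9 = 100/9 ≥ 0, confirming Bessel's inequality. (The deficit equals ||v − Σ <v,e_j> e_j||^2, the squared distance from v to span{e_j}.)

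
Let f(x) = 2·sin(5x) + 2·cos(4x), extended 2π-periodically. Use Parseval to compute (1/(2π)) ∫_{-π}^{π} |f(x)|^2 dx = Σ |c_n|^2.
Σ |c_n|^2 = 4

Expand |f|^2 and use orthogonality of {sin(nx), cos(mx)} on [-π, π]:
  ∫_{-π}^{π} sin(nx)^2 dx = π, ∫ cos(mx)^2 dx = π, and cross terms integrate to 0.
So ∫_{-π}^{π} f(x)^2 dx = 2^2 · π + 2^2 · π = (4 + 4)π.
Divide by 2π: (4 + 4)/2 = 4.
By Parseval, this equals Σ |c_n|^2.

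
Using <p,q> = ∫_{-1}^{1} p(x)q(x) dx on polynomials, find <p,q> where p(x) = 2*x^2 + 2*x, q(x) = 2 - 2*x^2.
<p,q> = 16/15

Expand the product: p(x)·q(x) = -4*x^4 - 4*x^3 + 4*x^2 + 4*x.
∫_{-1}^{1} of each monomial x^k gives [2/(k+1) if k even, 0 if k odd]. Integrating term-by-term (or equivalently evaluating the antiderivative F(x) = -4*x^5/5 - x^4 + 4*x^3/3 + 2*x^2 at the endpoints):
  F(1) − F(−1) = 23/15 − (7/15) = 16/15.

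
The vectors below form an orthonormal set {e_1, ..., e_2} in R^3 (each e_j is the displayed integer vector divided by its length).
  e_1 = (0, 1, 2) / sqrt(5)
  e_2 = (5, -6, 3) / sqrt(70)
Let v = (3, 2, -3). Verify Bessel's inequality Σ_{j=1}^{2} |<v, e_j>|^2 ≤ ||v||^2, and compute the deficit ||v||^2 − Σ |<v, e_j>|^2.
Σ |<v, e_j>|^2 = 26/7; ||v||^2 = 22; deficit = 128/7

Write each e_j = u_j / sqrt(<u_j, u_j>) where u_j is the displayed integer vector. Then <v, e_j> = <v, u_j> / sqrt(<u_j, u_j>), so |<v, e_j>|^2 = <v, u_j>^2 / <u_j, u_j>.
Coefficients: <v, e_1> = -4/sqrt(5), <v, e_2> = -6/sqrt(70).
Square and sum: Σ |<v, e_j>|^2 = 26/7.
Compute ||v||^2 = v·v = 22.
Deficit = 22 − 26/7 = 128/7 ≥ 0, confirming Bessel's inequality. (The deficit equals ||v − Σ <v,e_j> e_j||^2, the squared distance from v to span{e_j}.)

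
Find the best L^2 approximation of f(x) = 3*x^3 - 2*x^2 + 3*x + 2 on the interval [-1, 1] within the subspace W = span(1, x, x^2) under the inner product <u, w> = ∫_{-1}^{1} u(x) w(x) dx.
g(x) = -2*x^2 + 24*x/5 + 2

The best approximation g ∈ W is the orthogonal projection of f onto W. Writing g = a_0 + a_1 x + a_2 x^2, the coefficients solve the normal equations G · a = b where
  G_{ij} = <φ_i, φ_j> and b_i = <f, φ_i>, with φ_0 = 1, φ_1 = x, φ_2 = x^2.
G =
  [2, 0, 2/3]
  [0, 2/3, 0]
  [2/3, 0, 2/5],
b = (8/3, 16/5, 8/15).
Solving gives a_0 = 2, a_1 = 24/5, a_2 = -2, so
  g(x) = -2*x^2 + 24*x/5 + 2.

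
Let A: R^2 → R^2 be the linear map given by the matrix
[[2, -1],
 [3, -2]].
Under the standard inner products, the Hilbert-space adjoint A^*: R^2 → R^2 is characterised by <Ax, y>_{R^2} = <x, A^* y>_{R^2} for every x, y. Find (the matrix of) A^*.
A^* = A^T =
[[2, 3],
 [-1, -2]]

For real matrices with standard dot products, the defining identity <Ax, y> = <x, A^* y> gives (Ax)^T y = x^T (A^*) y, i.e. x^T A^T y = x^T (A^*) y. Since this holds for all x, y, we must have A^* = A^T. Therefore
A^* =
[[2, 3],
 [-1, -2]].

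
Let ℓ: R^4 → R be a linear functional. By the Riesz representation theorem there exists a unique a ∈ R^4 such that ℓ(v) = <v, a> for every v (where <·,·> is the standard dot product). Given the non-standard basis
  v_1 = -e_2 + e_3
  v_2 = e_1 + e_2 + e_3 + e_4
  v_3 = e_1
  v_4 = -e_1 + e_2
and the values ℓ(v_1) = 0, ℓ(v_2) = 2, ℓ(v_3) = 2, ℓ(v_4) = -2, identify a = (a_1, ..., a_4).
a = (2, 0, 0, 0)

Write a = (a_1, ..., a_4) in the standard basis. For each basis vector v_i, ℓ(v_i) = <v_i, a> is a linear equation in the a_j's. Collect the n equations into a matrix system V a = ℓ, where row i of V is v_i (expressed in the standard basis). Since V is invertible (lower-triangular with 1s on the diagonal, up to permutation), solve by back-substitution:
  V =
[[0, -1, 1, 0],
 [1, 1, 1, 1],
 [1, 0, 0, 0],
 [-1, 1, 0, 0]]
  V a = (0, 2, 2, -2)
Solving gives a = (2, 0, 0, 0).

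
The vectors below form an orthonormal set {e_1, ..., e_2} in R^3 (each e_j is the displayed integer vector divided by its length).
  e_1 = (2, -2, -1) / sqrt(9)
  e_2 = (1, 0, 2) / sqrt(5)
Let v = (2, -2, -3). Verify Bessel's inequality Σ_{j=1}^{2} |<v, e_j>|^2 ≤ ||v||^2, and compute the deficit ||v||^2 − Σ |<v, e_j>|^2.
Σ |<v, e_j>|^2 = 749/45; ||v||^2 = 17; deficit = 16/45

Write each e_j = u_j / sqrt(<u_j, u_j>) where u_j is the displayed integer vector. Then <v, e_j> = <v, u_j> / sqrt(<u_j, u_j>), so |<v, e_j>|^2 = <v, u_j>^2 / <u_j, u_j>.
Coefficients: <v, e_1> = 11/sqrt(9), <v, e_2> = -4/sqrt(5).
Square and sum: Σ |<v, e_j>|^2 = 749/45.
Compute ||v||^2 = v·v = 17.
Deficit = 17 − 749/45 = 16/45 ≥ 0, confirming Bessel's inequality. (The deficit equals ||v − Σ <v,e_j> e_j||^2, the squared distance from v to span{e_j}.)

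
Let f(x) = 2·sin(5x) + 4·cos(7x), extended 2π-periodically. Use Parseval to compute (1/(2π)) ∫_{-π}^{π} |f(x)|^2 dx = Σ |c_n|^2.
Σ |c_n|^2 = 10

Expand |f|^2 and use orthogonality of {sin(nx), cos(mx)} on [-π, π]:
  ∫_{-π}^{π} sin(nx)^2 dx = π, ∫ cos(mx)^2 dx = π, and cross terms integrate to 0.
So ∫_{-π}^{π} f(x)^2 dx = 2^2 · π + 4^2 · π = (4 + 16)π.
Divide by 2π: (4 + 16)/2 = 10.
By Parseval, this equals Σ |c_n|^2.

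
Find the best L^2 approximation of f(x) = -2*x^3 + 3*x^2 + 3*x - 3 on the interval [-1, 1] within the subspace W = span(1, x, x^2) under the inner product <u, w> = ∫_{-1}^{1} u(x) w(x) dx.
g(x) = 3*x^2 + 9*x/5 - 3

The best approximation g ∈ W is the orthogonal projection of f onto W. Writing g = a_0 + a_1 x + a_2 x^2, the coefficients solve the normal equations G · a = b where
  G_{ij} = <φ_i, φ_j> and b_i = <f, φ_i>, with φ_0 = 1, φ_1 = x, φ_2 = x^2.
G =
  [2, 0, 2/3]
  [0, 2/3, 0]
  [2/3, 0, 2/5],
b = (-4, 6/5, -4/5).
Solving gives a_0 = -3, a_1 = 9/5, a_2 = 3, so
  g(x) = 3*x^2 + 9*x/5 - 3.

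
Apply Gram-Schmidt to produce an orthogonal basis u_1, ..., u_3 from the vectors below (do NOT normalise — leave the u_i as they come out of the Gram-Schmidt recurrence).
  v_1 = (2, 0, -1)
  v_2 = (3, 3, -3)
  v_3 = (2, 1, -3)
Orthogonal basis:
  u_1 = (2, 0, -1)
  u_2 = (-3/5, 3, -6/5)
  u_3 = (-1/2, -1/2, -1)

Apply the Gram-Schmidt recurrence
  u_1 = v_1
  u_i = v_i − Σ_{j<i} ((v_i · u_j) / (u_j · u_j)) · u_j.

Step by step this gives:
  u_1 = (2, 0, -1)
  u_2 = (-3/5, 3, -6/5)
  u_3 = (-1/2, -1/2, -1)

Orthogonality check:
  u_2 · u_1 = 0 (should be 0)
  u_3 · u_1 = 0 (should be 0)
  u_3 · u_2 = 0 (should be 0)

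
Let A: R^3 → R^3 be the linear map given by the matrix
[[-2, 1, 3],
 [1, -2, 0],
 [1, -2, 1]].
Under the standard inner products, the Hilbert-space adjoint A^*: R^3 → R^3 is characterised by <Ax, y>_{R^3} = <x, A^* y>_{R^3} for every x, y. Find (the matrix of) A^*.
A^* = A^T =
[[-2, 1, 1],
 [1, -2, -2],
 [3, 0, 1]]

For real matrices with standard dot products, the defining identity <Ax, y> = <x, A^* y> gives (Ax)^T y = x^T (A^*) y, i.e. x^T A^T y = x^T (A^*) y. Since this holds for all x, y, we must have A^* = A^T. Therefore
A^* =
[[-2, 1, 1],
 [1, -2, -2],
 [3, 0, 1]].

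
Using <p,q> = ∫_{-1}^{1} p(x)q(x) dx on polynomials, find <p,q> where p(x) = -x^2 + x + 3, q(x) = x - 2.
<p,q> = -10

Expand the product: p(x)·q(x) = -x^3 + 3*x^2 + x - 6.
∫_{-1}^{1} of each monomial x^k gives [2/(k+1) if k even, 0 if k odd]. Integrating term-by-term (or equivalently evaluating the antiderivative F(x) = -x^4/4 + x^3 + x^2/2 - 6*x at the endpoints):
  F(1) − F(−1) = -19/4 − (21/4) = -10.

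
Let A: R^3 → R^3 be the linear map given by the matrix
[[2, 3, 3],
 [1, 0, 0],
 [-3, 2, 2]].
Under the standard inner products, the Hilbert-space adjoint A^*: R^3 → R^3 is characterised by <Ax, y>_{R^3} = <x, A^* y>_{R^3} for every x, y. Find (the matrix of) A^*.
A^* = A^T =
[[2, 1, -3],
 [3, 0, 2],
 [3, 0, 2]]

For real matrices with standard dot products, the defining identity <Ax, y> = <x, A^* y> gives (Ax)^T y = x^T (A^*) y, i.e. x^T A^T y = x^T (A^*) y. Since this holds for all x, y, we must have A^* = A^T. Therefore
A^* =
[[2, 1, -3],
 [3, 0, 2],
 [3, 0, 2]].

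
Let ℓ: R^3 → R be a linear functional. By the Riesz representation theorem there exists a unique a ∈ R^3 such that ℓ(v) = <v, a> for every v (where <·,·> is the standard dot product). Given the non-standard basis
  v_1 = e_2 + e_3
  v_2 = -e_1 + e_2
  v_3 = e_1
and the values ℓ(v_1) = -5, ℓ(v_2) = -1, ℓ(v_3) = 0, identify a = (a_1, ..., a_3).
a = (0, -1, -4)

Write a = (a_1, ..., a_3) in the standard basis. For each basis vector v_i, ℓ(v_i) = <v_i, a> is a linear equation in the a_j's. Collect the n equations into a matrix system V a = ℓ, where row i of V is v_i (expressed in the standard basis). Since V is invertible (lower-triangular with 1s on the diagonal, up to permutation), solve by back-substitution:
  V =
[[0, 1, 1],
 [-1, 1, 0],
 [1, 0, 0]]
  V a = (-5, -1, 0)
Solving gives a = (0, -1, -4).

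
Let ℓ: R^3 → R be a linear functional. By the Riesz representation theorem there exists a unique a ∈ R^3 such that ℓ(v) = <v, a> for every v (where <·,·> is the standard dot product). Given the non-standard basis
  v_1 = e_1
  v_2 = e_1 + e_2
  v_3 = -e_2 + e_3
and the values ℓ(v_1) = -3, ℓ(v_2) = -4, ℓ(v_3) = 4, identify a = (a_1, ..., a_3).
a = (-3, -1, 3)

Write a = (a_1, ..., a_3) in the standard basis. For each basis vector v_i, ℓ(v_i) = <v_i, a> is a linear equation in the a_j's. Collect the n equations into a matrix system V a = ℓ, where row i of V is v_i (expressed in the standard basis). Since V is invertible (lower-triangular with 1s on the diagonal, up to permutation), solve by back-substitution:
  V =
[[1, 0, 0],
 [1, 1, 0],
 [0, -1, 1]]
  V a = (-3, -4, 4)
Solving gives a = (-3, -1, 3).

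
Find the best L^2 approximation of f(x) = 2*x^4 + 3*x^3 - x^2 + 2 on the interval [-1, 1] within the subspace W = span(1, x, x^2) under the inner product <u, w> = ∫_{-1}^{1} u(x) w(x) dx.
g(x) = 5*x^2/7 + 9*x/5 + 64/35

The best approximation g ∈ W is the orthogonal projection of f onto W. Writing g = a_0 + a_1 x + a_2 x^2, the coefficients solve the normal equations G · a = b where
  G_{ij} = <φ_i, φ_j> and b_i = <f, φ_i>, with φ_0 = 1, φ_1 = x, φ_2 = x^2.
G =
  [2, 0, 2/3]
  [0, 2/3, 0]
  [2/3, 0, 2/5],
b = (62/15, 6/5, 158/105).
Solving gives a_0 = 64/35, a_1 = 9/5, a_2 = 5/7, so
  g(x) = 5*x^2/7 + 9*x/5 + 64/35.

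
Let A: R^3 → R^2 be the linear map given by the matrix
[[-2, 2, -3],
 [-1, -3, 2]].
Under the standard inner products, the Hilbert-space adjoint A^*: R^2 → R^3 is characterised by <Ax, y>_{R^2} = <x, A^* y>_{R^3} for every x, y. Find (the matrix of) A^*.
A^* = A^T =
[[-2, -1],
 [2, -3],
 [-3, 2]]

For real matrices with standard dot products, the defining identity <Ax, y> = <x, A^* y> gives (Ax)^T y = x^T (A^*) y, i.e. x^T A^T y = x^T (A^*) y. Since this holds for all x, y, we must have A^* = A^T. Therefore
A^* =
[[-2, -1],
 [2, -3],
 [-3, 2]].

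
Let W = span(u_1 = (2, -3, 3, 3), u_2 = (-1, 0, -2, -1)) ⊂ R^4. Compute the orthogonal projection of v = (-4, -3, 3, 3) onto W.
proj_W(v) = (64/65, -177/65, 69/65, 123/65)

Set up U = [u_1 | ... | u_2] ∈ R^(4×2). The projector onto W = col(U) is P = U (U^T U)^(-1) U^T.
Compute U^T U =
  [31, -11]
  [-11, 6],
and U^T v = (19, -5).
Solve U^T U · c = U^T v for the coefficients: c = (59/65, 54/65). The projection is proj_W(v) = U c.
Check: (v - proj_W(v)) · u_1 = 0  (should be 0).
Check: (v - proj_W(v)) · u_2 = 0  (should be 0).
Result: proj_W(v) = (64/65, -177/65, 69/65, 123/65).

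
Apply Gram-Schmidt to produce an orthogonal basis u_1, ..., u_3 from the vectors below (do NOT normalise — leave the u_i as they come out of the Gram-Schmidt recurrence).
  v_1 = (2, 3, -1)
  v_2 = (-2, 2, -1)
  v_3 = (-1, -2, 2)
Orthogonal basis:
  u_1 = (2, 3, -1)
  u_2 = (-17/7, 19/14, -11/14)
  u_3 = (-1/9, 4/9, 10/9)

Apply the Gram-Schmidt recurrence
  u_1 = v_1
  u_i = v_i − Σ_{j<i} ((v_i · u_j) / (u_j · u_j)) · u_j.

Step by step this gives:
  u_1 = (2, 3, -1)
  u_2 = (-17/7, 19/14, -11/14)
  u_3 = (-1/9, 4/9, 10/9)

Orthogonality check:
  u_2 · u_1 = 0 (should be 0)
  u_3 · u_1 = 0 (should be 0)
  u_3 · u_2 = 0 (should be 0)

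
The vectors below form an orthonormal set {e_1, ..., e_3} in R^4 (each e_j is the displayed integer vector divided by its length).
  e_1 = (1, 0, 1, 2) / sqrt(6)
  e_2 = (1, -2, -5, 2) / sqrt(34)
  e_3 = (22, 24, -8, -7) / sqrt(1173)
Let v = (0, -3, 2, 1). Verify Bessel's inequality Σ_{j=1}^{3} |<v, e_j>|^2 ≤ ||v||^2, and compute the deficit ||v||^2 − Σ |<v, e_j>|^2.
Σ |<v, e_j>|^2 = 241/23; ||v||^2 = 14; deficit = 81/23

Write each e_j = u_j / sqrt(<u_j, u_j>) where u_j is the displayed integer vector. Then <v, e_j> = <v, u_j> / sqrt(<u_j, u_j>), so |<v, e_j>|^2 = <v, u_j>^2 / <u_j, u_j>.
Coefficients: <v, e_1> = 4/sqrt(6), <v, e_2> = -2/sqrt(34), <v, e_3> = -95/sqrt(1173).
Square and sum: Σ |<v, e_j>|^2 = 241/23.
Compute ||v||^2 = v·v = 14.
Deficit = 14 − 241/23 = 81/23 ≥ 0, confirming Bessel's inequality. (The deficit equals ||v − Σ <v,e_j> e_j||^2, the squared distance from v to span{e_j}.)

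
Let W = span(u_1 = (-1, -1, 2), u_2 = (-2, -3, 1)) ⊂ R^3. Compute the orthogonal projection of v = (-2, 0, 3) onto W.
proj_W(v) = (-1, -3/5, 16/5)

Set up U = [u_1 | ... | u_2] ∈ R^(3×2). The projector onto W = col(U) is P = U (U^T U)^(-1) U^T.
Compute U^T U =
  [6, 7]
  [7, 14],
and U^T v = (8, 7).
Solve U^T U · c = U^T v for the coefficients: c = (9/5, -2/5). The projection is proj_W(v) = U c.
Check: (v - proj_W(v)) · u_1 = 0  (should be 0).
Check: (v - proj_W(v)) · u_2 = 0  (should be 0).
Result: proj_W(v) = (-1, -3/5, 16/5).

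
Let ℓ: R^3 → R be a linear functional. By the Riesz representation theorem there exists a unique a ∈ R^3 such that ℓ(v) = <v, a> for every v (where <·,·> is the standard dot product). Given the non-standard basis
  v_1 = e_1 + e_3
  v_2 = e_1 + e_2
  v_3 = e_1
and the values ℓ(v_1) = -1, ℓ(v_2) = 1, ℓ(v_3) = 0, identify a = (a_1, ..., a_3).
a = (0, 1, -1)

Write a = (a_1, ..., a_3) in the standard basis. For each basis vector v_i, ℓ(v_i) = <v_i, a> is a linear equation in the a_j's. Collect the n equations into a matrix system V a = ℓ, where row i of V is v_i (expressed in the standard basis). Since V is invertible (lower-triangular with 1s on the diagonal, up to permutation), solve by back-substitution:
  V =
[[1, 0, 1],
 [1, 1, 0],
 [1, 0, 0]]
  V a = (-1, 1, 0)
Solving gives a = (0, 1, -1).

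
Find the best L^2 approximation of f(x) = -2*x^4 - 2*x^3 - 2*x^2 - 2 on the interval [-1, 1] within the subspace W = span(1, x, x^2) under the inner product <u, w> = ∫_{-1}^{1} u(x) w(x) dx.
g(x) = -26*x^2/7 - 6*x/5 - 64/35

The best approximation g ∈ W is the orthogonal projection of f onto W. Writing g = a_0 + a_1 x + a_2 x^2, the coefficients solve the normal equations G · a = b where
  G_{ij} = <φ_i, φ_j> and b_i = <f, φ_i>, with φ_0 = 1, φ_1 = x, φ_2 = x^2.
G =
  [2, 0, 2/3]
  [0, 2/3, 0]
  [2/3, 0, 2/5],
b = (-92/15, -4/5, -284/105).
Solving gives a_0 = -64/35, a_1 = -6/5, a_2 = -26/7, so
  g(x) = -26*x^2/7 - 6*x/5 - 64/35.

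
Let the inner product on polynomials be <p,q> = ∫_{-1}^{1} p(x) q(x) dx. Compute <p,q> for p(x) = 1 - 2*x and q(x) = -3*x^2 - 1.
<p,q> = -4

Expand the product: p(x)·q(x) = 6*x^3 - 3*x^2 + 2*x - 1.
∫_{-1}^{1} of each monomial x^k gives [2/(k+1) if k even, 0 if k odd]. Integrating term-by-term (or equivalently evaluating the antiderivative F(x) = 3*x^4/2 - x^3 + x^2 - x at the endpoints):
  F(1) − F(−1) = 1/2 − (9/2) = -4.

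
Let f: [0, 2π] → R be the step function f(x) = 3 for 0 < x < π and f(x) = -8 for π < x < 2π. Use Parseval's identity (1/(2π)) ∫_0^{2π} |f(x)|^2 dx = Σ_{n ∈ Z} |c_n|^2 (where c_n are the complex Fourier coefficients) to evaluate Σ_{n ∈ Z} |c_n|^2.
Σ |c_n|^2 = 73/2

Parseval equates the L^2 energy of f (normalised by 1/(2π)) with the ℓ^2 sum of its Fourier coefficients: (1/(2π)) ∫_0^{2π} |f|^2 = Σ |c_n|^2.
Compute the left side: (1/(2π)) [∫_0^π 3^2 dx + ∫_π^{2π} (-8)^2 dx] = (1/(2π)) · (9π + 64π) = (9 + 64)/2 = 73/2.
So Σ_{n ∈ Z} |c_n|^2 = 73/2.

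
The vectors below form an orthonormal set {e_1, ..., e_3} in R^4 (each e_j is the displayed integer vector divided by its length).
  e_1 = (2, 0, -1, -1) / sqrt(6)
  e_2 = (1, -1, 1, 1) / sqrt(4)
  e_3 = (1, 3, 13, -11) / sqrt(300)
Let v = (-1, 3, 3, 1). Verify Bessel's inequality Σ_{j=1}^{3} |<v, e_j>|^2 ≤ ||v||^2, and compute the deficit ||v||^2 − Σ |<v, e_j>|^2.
Σ |<v, e_j>|^2 = 258/25; ||v||^2 = 20; deficit = 242/25

Write each e_j = u_j / sqrt(<u_j, u_j>) where u_j is the displayed integer vector. Then <v, e_j> = <v, u_j> / sqrt(<u_j, u_j>), so |<v, e_j>|^2 = <v, u_j>^2 / <u_j, u_j>.
Coefficients: <v, e_1> = -6/sqrt(6), <v, e_2> = 0/sqrt(4), <v, e_3> = 36/sqrt(300).
Square and sum: Σ |<v, e_j>|^2 = 258/25.
Compute ||v||^2 = v·v = 20.
Deficit = 20 − 258/25 = 242/25 ≥ 0, confirming Bessel's inequality. (The deficit equals ||v − Σ <v,e_j> e_j||^2, the squared distance from v to span{e_j}.)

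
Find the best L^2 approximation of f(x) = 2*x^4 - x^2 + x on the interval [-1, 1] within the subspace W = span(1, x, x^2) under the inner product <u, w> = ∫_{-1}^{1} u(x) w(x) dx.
g(x) = 5*x^2/7 + x - 6/35

The best approximation g ∈ W is the orthogonal projection of f onto W. Writing g = a_0 + a_1 x + a_2 x^2, the coefficients solve the normal equations G · a = b where
  G_{ij} = <φ_i, φ_j> and b_i = <f, φ_i>, with φ_0 = 1, φ_1 = x, φ_2 = x^2.
G =
  [2, 0, 2/3]
  [0, 2/3, 0]
  [2/3, 0, 2/5],
b = (2/15, 2/3, 6/35).
Solving gives a_0 = -6/35, a_1 = 1, a_2 = 5/7, so
  g(x) = 5*x^2/7 + x - 6/35.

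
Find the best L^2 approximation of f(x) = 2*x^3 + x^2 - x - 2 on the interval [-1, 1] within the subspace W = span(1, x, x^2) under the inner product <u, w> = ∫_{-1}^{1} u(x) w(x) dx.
g(x) = x^2 + x/5 - 2

The best approximation g ∈ W is the orthogonal projection of f onto W. Writing g = a_0 + a_1 x + a_2 x^2, the coefficients solve the normal equations G · a = b where
  G_{ij} = <φ_i, φ_j> and b_i = <f, φ_i>, with φ_0 = 1, φ_1 = x, φ_2 = x^2.
G =
  [2, 0, 2/3]
  [0, 2/3, 0]
  [2/3, 0, 2/5],
b = (-10/3, 2/15, -14/15).
Solving gives a_0 = -2, a_1 = 1/5, a_2 = 1, so
  g(x) = x^2 + x/5 - 2.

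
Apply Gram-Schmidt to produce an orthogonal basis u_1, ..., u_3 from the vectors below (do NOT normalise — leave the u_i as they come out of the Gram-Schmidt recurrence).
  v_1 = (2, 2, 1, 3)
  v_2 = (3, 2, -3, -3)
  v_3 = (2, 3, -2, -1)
Orthogonal basis:
  u_1 = (2, 2, 1, 3)
  u_2 = (29/9, 20/9, -26/9, -8/3)
  u_3 = (-225/277, 246/277, -141/554, 19/554)

Apply the Gram-Schmidt recurrence
  u_1 = v_1
  u_i = v_i − Σ_{j<i} ((v_i · u_j) / (u_j · u_j)) · u_j.

Step by step this gives:
  u_1 = (2, 2, 1, 3)
  u_2 = (29/9, 20/9, -26/9, -8/3)
  u_3 = (-225/277, 246/277, -141/554, 19/554)

Orthogonality check:
  u_2 · u_1 = 0 (should be 0)
  u_3 · u_1 = 0 (should be 0)
  u_3 · u_2 = 0 (should be 0)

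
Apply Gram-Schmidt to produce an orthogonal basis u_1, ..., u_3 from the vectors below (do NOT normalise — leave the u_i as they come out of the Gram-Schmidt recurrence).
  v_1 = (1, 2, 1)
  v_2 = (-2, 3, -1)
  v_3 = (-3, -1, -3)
Orthogonal basis:
  u_1 = (1, 2, 1)
  u_2 = (-5/2, 2, -3/2)
  u_3 = (1/3, 1/15, -7/15)

Apply the Gram-Schmidt recurrence
  u_1 = v_1
  u_i = v_i − Σ_{j<i} ((v_i · u_j) / (u_j · u_j)) · u_j.

Step by step this gives:
  u_1 = (1, 2, 1)
  u_2 = (-5/2, 2, -3/2)
  u_3 = (1/3, 1/15, -7/15)

Orthogonality check:
  u_2 · u_1 = 0 (should be 0)
  u_3 · u_1 = 0 (should be 0)
  u_3 · u_2 = 0 (should be 0)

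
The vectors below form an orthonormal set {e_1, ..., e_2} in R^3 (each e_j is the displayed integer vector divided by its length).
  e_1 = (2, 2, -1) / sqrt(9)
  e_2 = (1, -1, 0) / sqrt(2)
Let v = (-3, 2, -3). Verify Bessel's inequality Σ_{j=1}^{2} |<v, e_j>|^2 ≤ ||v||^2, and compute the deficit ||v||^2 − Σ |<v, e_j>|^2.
Σ |<v, e_j>|^2 = 227/18; ||v||^2 = 22; deficit = 169/18

Write each e_j = u_j / sqrt(<u_j, u_j>) where u_j is the displayed integer vector. Then <v, e_j> = <v, u_j> / sqrt(<u_j, u_j>), so |<v, e_j>|^2 = <v, u_j>^2 / <u_j, u_j>.
Coefficients: <v, e_1> = 1/sqrt(9), <v, e_2> = -5/sqrt(2).
Square and sum: Σ |<v, e_j>|^2 = 227/18.
Compute ||v||^2 = v·v = 22.
Deficit = 22 − 227/18 = 169/18 ≥ 0, confirming Bessel's inequality. (The deficit equals ||v − Σ <v,e_j> e_j||^2, the squared distance from v to span{e_j}.)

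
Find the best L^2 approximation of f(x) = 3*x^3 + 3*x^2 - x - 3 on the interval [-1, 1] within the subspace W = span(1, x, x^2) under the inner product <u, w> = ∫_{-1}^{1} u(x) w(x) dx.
g(x) = 3*x^2 + 4*x/5 - 3

The best approximation g ∈ W is the orthogonal projection of f onto W. Writing g = a_0 + a_1 x + a_2 x^2, the coefficients solve the normal equations G · a = b where
  G_{ij} = <φ_i, φ_j> and b_i = <f, φ_i>, with φ_0 = 1, φ_1 = x, φ_2 = x^2.
G =
  [2, 0, 2/3]
  [0, 2/3, 0]
  [2/3, 0, 2/5],
b = (-4, 8/15, -4/5).
Solving gives a_0 = -3, a_1 = 4/5, a_2 = 3, so
  g(x) = 3*x^2 + 4*x/5 - 3.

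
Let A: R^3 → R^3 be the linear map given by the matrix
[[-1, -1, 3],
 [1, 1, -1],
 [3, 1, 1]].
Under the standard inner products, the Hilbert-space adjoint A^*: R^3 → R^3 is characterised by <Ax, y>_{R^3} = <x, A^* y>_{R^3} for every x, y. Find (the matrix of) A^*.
A^* = A^T =
[[-1, 1, 3],
 [-1, 1, 1],
 [3, -1, 1]]

For real matrices with standard dot products, the defining identity <Ax, y> = <x, A^* y> gives (Ax)^T y = x^T (A^*) y, i.e. x^T A^T y = x^T (A^*) y. Since this holds for all x, y, we must have A^* = A^T. Therefore
A^* =
[[-1, 1, 3],
 [-1, 1, 1],
 [3, -1, 1]].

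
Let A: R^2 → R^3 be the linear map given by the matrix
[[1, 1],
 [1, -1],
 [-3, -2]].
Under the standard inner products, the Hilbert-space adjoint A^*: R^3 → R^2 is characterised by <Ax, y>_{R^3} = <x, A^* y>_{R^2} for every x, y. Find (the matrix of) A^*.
A^* = A^T =
[[1, 1, -3],
 [1, -1, -2]]

For real matrices with standard dot products, the defining identity <Ax, y> = <x, A^* y> gives (Ax)^T y = x^T (A^*) y, i.e. x^T A^T y = x^T (A^*) y. Since this holds for all x, y, we must have A^* = A^T. Therefore
A^* =
[[1, 1, -3],
 [1, -1, -2]].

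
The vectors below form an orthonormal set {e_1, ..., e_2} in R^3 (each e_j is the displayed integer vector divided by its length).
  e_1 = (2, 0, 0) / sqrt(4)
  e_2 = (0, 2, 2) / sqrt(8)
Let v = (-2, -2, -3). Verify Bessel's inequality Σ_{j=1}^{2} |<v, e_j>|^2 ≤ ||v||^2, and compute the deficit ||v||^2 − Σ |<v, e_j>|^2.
Σ |<v, e_j>|^2 = 33/2; ||v||^2 = 17; deficit = 1/2

Write each e_j = u_j / sqrt(<u_j, u_j>) where u_j is the displayed integer vector. Then <v, e_j> = <v, u_j> / sqrt(<u_j, u_j>), so |<v, e_j>|^2 = <v, u_j>^2 / <u_j, u_j>.
Coefficients: <v, e_1> = -4/sqrt(4), <v, e_2> = -10/sqrt(8).
Square and sum: Σ |<v, e_j>|^2 = 33/2.
Compute ||v||^2 = v·v = 17.
Deficit = 17 − 33/2 = 1/2 ≥ 0, confirming Bessel's inequality. (The deficit equals ||v − Σ <v,e_j> e_j||^2, the squared distance from v to span{e_j}.)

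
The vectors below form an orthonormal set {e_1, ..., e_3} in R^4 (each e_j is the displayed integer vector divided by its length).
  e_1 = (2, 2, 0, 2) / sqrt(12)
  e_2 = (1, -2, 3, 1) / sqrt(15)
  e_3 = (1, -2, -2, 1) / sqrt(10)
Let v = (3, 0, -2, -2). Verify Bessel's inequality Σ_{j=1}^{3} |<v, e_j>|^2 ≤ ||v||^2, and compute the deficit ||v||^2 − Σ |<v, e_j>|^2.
Σ |<v, e_j>|^2 = 9/2; ||v||^2 = 17; deficit = 25/2

Write each e_j = u_j / sqrt(<u_j, u_j>) where u_j is the displayed integer vector. Then <v, e_j> = <v, u_j> / sqrt(<u_j, u_j>), so |<v, e_j>|^2 = <v, u_j>^2 / <u_j, u_j>.
Coefficients: <v, e_1> = 2/sqrt(12), <v, e_2> = -5/sqrt(15), <v, e_3> = 5/sqrt(10).
Square and sum: Σ |<v, e_j>|^2 = 9/2.
Compute ||v||^2 = v·v = 17.
Deficit = 17 − 9/2 = 25/2 ≥ 0, confirming Bessel's inequality. (The deficit equals ||v − Σ <v,e_j> e_j||^2, the squared distance from v to span{e_j}.)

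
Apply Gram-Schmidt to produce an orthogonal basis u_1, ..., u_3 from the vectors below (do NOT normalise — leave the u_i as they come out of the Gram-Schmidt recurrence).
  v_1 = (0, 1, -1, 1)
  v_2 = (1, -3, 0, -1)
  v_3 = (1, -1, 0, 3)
Orthogonal basis:
  u_1 = (0, 1, -1, 1)
  u_2 = (1, -5/3, -4/3, 1/3)
  u_3 = (6/17, -10/17, 26/17, 36/17)

Apply the Gram-Schmidt recurrence
  u_1 = v_1
  u_i = v_i − Σ_{j<i} ((v_i · u_j) / (u_j · u_j)) · u_j.

Step by step this gives:
  u_1 = (0, 1, -1, 1)
  u_2 = (1, -5/3, -4/3, 1/3)
  u_3 = (6/17, -10/17, 26/17, 36/17)

Orthogonality check:
  u_2 · u_1 = 0 (should be 0)
  u_3 · u_1 = 0 (should be 0)
  u_3 · u_2 = 0 (should be 0)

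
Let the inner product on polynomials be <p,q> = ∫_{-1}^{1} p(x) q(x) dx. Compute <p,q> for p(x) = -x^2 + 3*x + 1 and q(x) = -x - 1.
<p,q> = -10/3

Expand the product: p(x)·q(x) = x^3 - 2*x^2 - 4*x - 1.
∫_{-1}^{1} of each monomial x^k gives [2/(k+1) if k even, 0 if k odd]. Integrating term-by-term (or equivalently evaluating the antiderivative F(x) = x^4/4 - 2*x^3/3 - 2*x^2 - x at the endpoints):
  F(1) − F(−1) = -41/12 − (-1/12) = -10/3.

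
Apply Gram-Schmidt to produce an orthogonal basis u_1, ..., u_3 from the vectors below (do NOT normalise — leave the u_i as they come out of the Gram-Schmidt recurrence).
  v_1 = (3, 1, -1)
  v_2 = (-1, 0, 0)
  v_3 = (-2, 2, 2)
Orthogonal basis:
  u_1 = (3, 1, -1)
  u_2 = (-2/11, 3/11, -3/11)
  u_3 = (0, 2, 2)

Apply the Gram-Schmidt recurrence
  u_1 = v_1
  u_i = v_i − Σ_{j<i} ((v_i · u_j) / (u_j · u_j)) · u_j.

Step by step this gives:
  u_1 = (3, 1, -1)
  u_2 = (-2/11, 3/11, -3/11)
  u_3 = (0, 2, 2)

Orthogonality check:
  u_2 · u_1 = 0 (should be 0)
  u_3 · u_1 = 0 (should be 0)
  u_3 · u_2 = 0 (should be 0)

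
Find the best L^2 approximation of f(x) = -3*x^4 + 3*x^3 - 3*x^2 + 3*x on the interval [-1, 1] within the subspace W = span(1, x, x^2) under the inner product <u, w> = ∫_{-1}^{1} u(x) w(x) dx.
g(x) = -39*x^2/7 + 24*x/5 + 9/35

The best approximation g ∈ W is the orthogonal projection of f onto W. Writing g = a_0 + a_1 x + a_2 x^2, the coefficients solve the normal equations G · a = b where
  G_{ij} = <φ_i, φ_j> and b_i = <f, φ_i>, with φ_0 = 1, φ_1 = x, φ_2 = x^2.
G =
  [2, 0, 2/3]
  [0, 2/3, 0]
  [2/3, 0, 2/5],
b = (-16/5, 16/5, -72/35).
Solving gives a_0 = 9/35, a_1 = 24/5, a_2 = -39/7, so
  g(x) = -39*x^2/7 + 24*x/5 + 9/35.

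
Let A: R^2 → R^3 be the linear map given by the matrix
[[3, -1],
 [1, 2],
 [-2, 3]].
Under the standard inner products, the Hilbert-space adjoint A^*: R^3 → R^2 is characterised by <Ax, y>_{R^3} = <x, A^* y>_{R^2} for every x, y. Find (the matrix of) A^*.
A^* = A^T =
[[3, 1, -2],
 [-1, 2, 3]]

For real matrices with standard dot products, the defining identity <Ax, y> = <x, A^* y> gives (Ax)^T y = x^T (A^*) y, i.e. x^T A^T y = x^T (A^*) y. Since this holds for all x, y, we must have A^* = A^T. Therefore
A^* =
[[3, 1, -2],
 [-1, 2, 3]].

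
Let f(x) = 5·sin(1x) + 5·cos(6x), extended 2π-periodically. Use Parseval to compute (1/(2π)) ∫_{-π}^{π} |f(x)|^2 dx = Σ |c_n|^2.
Σ |c_n|^2 = 25

Expand |f|^2 and use orthogonality of {sin(nx), cos(mx)} on [-π, π]:
  ∫_{-π}^{π} sin(nx)^2 dx = π, ∫ cos(mx)^2 dx = π, and cross terms integrate to 0.
So ∫_{-π}^{π} f(x)^2 dx = 5^2 · π + 5^2 · π = (25 + 25)π.
Divide by 2π: (25 + 25)/2 = 25.
By Parseval, this equals Σ |c_n|^2.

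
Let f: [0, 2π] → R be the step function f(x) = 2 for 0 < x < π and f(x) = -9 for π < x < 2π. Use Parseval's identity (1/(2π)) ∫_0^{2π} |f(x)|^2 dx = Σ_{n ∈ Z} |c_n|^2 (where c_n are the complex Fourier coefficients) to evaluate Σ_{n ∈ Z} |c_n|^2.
Σ |c_n|^2 = 85/2

Parseval equates the L^2 energy of f (normalised by 1/(2π)) with the ℓ^2 sum of its Fourier coefficients: (1/(2π)) ∫_0^{2π} |f|^2 = Σ |c_n|^2.
Compute the left side: (1/(2π)) [∫_0^π 2^2 dx + ∫_π^{2π} (-9)^2 dx] = (1/(2π)) · (4π + 81π) = (4 + 81)/2 = 85/2.
So Σ_{n ∈ Z} |c_n|^2 = 85/2.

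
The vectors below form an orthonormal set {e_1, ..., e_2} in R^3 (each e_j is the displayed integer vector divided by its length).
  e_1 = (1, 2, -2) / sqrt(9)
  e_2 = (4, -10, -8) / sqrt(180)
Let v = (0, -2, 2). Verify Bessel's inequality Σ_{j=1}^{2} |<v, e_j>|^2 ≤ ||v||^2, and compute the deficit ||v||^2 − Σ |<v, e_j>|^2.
Σ |<v, e_j>|^2 = 36/5; ||v||^2 = 8; deficit = 4/5

Write each e_j = u_j / sqrt(<u_j, u_j>) where u_j is the displayed integer vector. Then <v, e_j> = <v, u_j> / sqrt(<u_j, u_j>), so |<v, e_j>|^2 = <v, u_j>^2 / <u_j, u_j>.
Coefficients: <v, e_1> = -8/sqrt(9), <v, e_2> = 4/sqrt(180).
Square and sum: Σ |<v, e_j>|^2 = 36/5.
Compute ||v||^2 = v·v = 8.
Deficit = 8 − 36/5 = 4/5 ≥ 0, confirming Bessel's inequality. (The deficit equals ||v − Σ <v,e_j> e_j||^2, the squared distance from v to span{e_j}.)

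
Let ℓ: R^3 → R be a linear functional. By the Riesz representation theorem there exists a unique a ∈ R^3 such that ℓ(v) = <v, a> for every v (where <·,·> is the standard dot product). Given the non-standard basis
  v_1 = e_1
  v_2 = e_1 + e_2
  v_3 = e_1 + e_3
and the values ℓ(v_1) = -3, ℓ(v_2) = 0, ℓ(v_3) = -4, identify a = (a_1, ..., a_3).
a = (-3, 3, -1)

Write a = (a_1, ..., a_3) in the standard basis. For each basis vector v_i, ℓ(v_i) = <v_i, a> is a linear equation in the a_j's. Collect the n equations into a matrix system V a = ℓ, where row i of V is v_i (expressed in the standard basis). Since V is invertible (lower-triangular with 1s on the diagonal, up to permutation), solve by back-substitution:
  V =
[[1, 0, 0],
 [1, 1, 0],
 [1, 0, 1]]
  V a = (-3, 0, -4)
Solving gives a = (-3, 3, -1).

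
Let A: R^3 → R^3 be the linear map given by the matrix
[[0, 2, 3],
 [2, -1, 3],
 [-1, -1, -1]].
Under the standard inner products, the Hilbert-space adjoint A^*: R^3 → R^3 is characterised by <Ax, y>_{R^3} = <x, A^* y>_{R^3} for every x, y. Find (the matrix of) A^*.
A^* = A^T =
[[0, 2, -1],
 [2, -1, -1],
 [3, 3, -1]]

For real matrices with standard dot products, the defining identity <Ax, y> = <x, A^* y> gives (Ax)^T y = x^T (A^*) y, i.e. x^T A^T y = x^T (A^*) y. Since this holds for all x, y, we must have A^* = A^T. Therefore
A^* =
[[0, 2, -1],
 [2, -1, -1],
 [3, 3, -1]].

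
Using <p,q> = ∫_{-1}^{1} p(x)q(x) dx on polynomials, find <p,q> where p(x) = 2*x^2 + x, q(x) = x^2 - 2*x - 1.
<p,q> = -28/15

Expand the product: p(x)·q(x) = 2*x^4 - 3*x^3 - 4*x^2 - x.
∫_{-1}^{1} of each monomial x^k gives [2/(k+1) if k even, 0 if k odd]. Integrating term-by-term (or equivalently evaluating the antiderivative F(x) = 2*x^5/5 - 3*x^4/4 - 4*x^3/3 - x^2/2 at the endpoints):
  F(1) − F(−1) = -131/60 − (-19/60) = -28/15.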